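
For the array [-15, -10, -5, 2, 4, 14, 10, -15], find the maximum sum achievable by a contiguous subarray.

Using Kadane's algorithm on [-15, -10, -5, 2, 4, 14, 10, -15]:

Scanning through the array:
Position 1 (value -10): max_ending_here = -10, max_so_far = -10
Position 2 (value -5): max_ending_here = -5, max_so_far = -5
Position 3 (value 2): max_ending_here = 2, max_so_far = 2
Position 4 (value 4): max_ending_here = 6, max_so_far = 6
Position 5 (value 14): max_ending_here = 20, max_so_far = 20
Position 6 (value 10): max_ending_here = 30, max_so_far = 30
Position 7 (value -15): max_ending_here = 15, max_so_far = 30

Maximum subarray: [2, 4, 14, 10]
Maximum sum: 30

The maximum subarray is [2, 4, 14, 10] with sum 30. This subarray runs from index 3 to index 6.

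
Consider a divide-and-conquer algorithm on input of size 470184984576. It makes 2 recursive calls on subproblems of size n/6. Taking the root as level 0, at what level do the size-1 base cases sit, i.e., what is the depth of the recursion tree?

For divide and conquer with division factor 6:

Problem sizes at each level:
Level 0: 470184984576
Level 1: 78364164096
Level 2: 13060694016
Level 3: 2176782336
Level 4: 362797056
Level 5: 60466176
Level 6: 10077696
Level 7: 1679616
Level 8: 279936
Level 9: 46656
Level 10: 7776
Level 11: 1296
Level 12: 216
Level 13: 36
Level 14: 6
Level 15: 1

The root is level 0 and the size-1 base case is level 15 (the tree spans levels 0 through 15, i.e. 16 levels counting the root), so the depth is the number of divisions: log_6(470184984576) = 15

The recursion tree depth is log_6(470184984576) = 15. At each level, the problem size is divided by 6, so it takes 15 divisions to reduce to a base case of size 1. The algorithm makes 2 recursive calls at each level.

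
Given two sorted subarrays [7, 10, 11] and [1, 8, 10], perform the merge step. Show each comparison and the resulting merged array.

Merging process:

Compare 7 vs 1: take 1 from right. Merged: [1]
Compare 7 vs 8: take 7 from left. Merged: [1, 7]
Compare 10 vs 8: take 8 from right. Merged: [1, 7, 8]
Compare 10 vs 10: take 10 from left. Merged: [1, 7, 8, 10]
Compare 11 vs 10: take 10 from right. Merged: [1, 7, 8, 10, 10]
Append remaining from left: [11]. Merged: [1, 7, 8, 10, 10, 11]

Final merged array: [1, 7, 8, 10, 10, 11]
Total comparisons: 5

The merged array is [1, 7, 8, 10, 10, 11], requiring 5 comparisons. The merge step runs in O(n) time where n is the total number of elements.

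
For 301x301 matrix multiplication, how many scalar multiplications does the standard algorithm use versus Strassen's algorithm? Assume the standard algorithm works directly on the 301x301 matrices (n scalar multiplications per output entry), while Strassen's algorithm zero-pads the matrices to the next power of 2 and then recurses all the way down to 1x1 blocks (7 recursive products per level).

Matrix multiplication for 301x301 matrices:

Strassen's algorithm requires power-of-2 dimensions. Pad 301x301 to 512x512 (next power of 2).

Standard algorithm: 301^3 = 27270901 multiplications
Strassen's algorithm: 7^(log2(512)) = 7^9 = 40353607 multiplications
Difference: 27270901 - 40353607 = -13082706 (Strassen uses MORE here due to padding overhead — for small or just-over-power-of-2 n, padding can outweigh the per-level savings)

Standard: 27270901 multiplications (301^3). Strassen: 40353607 multiplications (7^9, after padding to 512x512). Strassen reduces 8 recursive multiplications to 7 at each level.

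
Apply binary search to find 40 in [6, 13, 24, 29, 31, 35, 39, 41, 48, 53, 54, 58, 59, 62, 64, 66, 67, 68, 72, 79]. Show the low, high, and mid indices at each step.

Binary search for 40 in [6, 13, 24, 29, 31, 35, 39, 41, 48, 53, 54, 58, 59, 62, 64, 66, 67, 68, 72, 79]:

lo=0, hi=19, mid=9, arr[mid]=53 -> 53 > 40, search left half
lo=0, hi=8, mid=4, arr[mid]=31 -> 31 < 40, search right half
lo=5, hi=8, mid=6, arr[mid]=39 -> 39 < 40, search right half
lo=7, hi=8, mid=7, arr[mid]=41 -> 41 > 40, search left half
lo=7 > hi=6, target 40 not found

Binary search determines that 40 is not in the array after 4 comparisons. The search space was exhausted without finding the target.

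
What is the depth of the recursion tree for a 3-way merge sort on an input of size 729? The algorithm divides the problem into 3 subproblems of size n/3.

For divide and conquer with division factor 3:

Problem sizes at each level:
Level 0: 729
Level 1: 243
Level 2: 81
Level 3: 27
Level 4: 9
Level 5: 3
Level 6: 1

The root is level 0 and the size-1 base case is level 6 (the tree spans levels 0 through 6, i.e. 7 levels counting the root), so the depth is the number of divisions: log_3(729) = 6

The recursion tree depth is log_3(729) = 6. At each level, the problem size is divided by 3, so it takes 6 divisions to reduce to a base case of size 1. The algorithm makes 3 recursive calls at each level.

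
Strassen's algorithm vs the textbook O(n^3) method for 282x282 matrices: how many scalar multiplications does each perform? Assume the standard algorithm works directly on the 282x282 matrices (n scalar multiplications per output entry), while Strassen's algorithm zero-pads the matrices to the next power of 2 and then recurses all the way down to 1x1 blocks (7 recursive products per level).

Matrix multiplication for 282x282 matrices:

Strassen's algorithm requires power-of-2 dimensions. Pad 282x282 to 512x512 (next power of 2).

Standard algorithm: 282^3 = 22425768 multiplications
Strassen's algorithm: 7^(log2(512)) = 7^9 = 40353607 multiplications
Difference: 22425768 - 40353607 = -17927839 (Strassen uses MORE here due to padding overhead — for small or just-over-power-of-2 n, padding can outweigh the per-level savings)

Standard: 22425768 multiplications (282^3). Strassen: 40353607 multiplications (7^9, after padding to 512x512). Strassen reduces 8 recursive multiplications to 7 at each level.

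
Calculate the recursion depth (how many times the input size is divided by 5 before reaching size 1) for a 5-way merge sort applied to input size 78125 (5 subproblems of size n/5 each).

For divide and conquer with division factor 5:

Problem sizes at each level:
Level 0: 78125
Level 1: 15625
Level 2: 3125
Level 3: 625
Level 4: 125
Level 5: 25
Level 6: 5
Level 7: 1

The root is level 0 and the size-1 base case is level 7 (the tree spans levels 0 through 7, i.e. 8 levels counting the root), so the depth is the number of divisions: log_5(78125) = 7

The recursion tree depth is log_5(78125) = 7. At each level, the problem size is divided by 5, so it takes 7 divisions to reduce to a base case of size 1. The algorithm makes 5 recursive calls at each level.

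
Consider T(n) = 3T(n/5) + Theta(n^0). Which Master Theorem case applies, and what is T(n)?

Master Theorem for T(n) = 3T(n/5) + O(n^0):

a = 3, b = 5, c = 0
log_b(a) = log_5(3) = 0.6826

Case 1: c = 0 < log_5(3) = 0.6826
T(n) = O(n^(log_5 3))

For T(n) = 3T(n/5) + O(n^0): log_5(3) = 0.6826. This is Case 1 of the Master Theorem (c < log_b(a), work dominated by leaves), giving O(n^(log_5 3)).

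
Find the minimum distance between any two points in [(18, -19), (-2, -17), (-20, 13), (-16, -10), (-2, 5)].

Computing all pairwise distances among 5 points:

d((18, -19), (-2, -17)) = 20.0998
d((18, -19), (-20, 13)) = 49.679
d((18, -19), (-16, -10)) = 35.171
d((18, -19), (-2, 5)) = 31.241
d((-2, -17), (-20, 13)) = 34.9857
d((-2, -17), (-16, -10)) = 15.6525 <-- minimum
d((-2, -17), (-2, 5)) = 22.0
d((-20, 13), (-16, -10)) = 23.3452
d((-20, 13), (-2, 5)) = 19.6977
d((-16, -10), (-2, 5)) = 20.5183

Closest pair: (-2, -17) and (-16, -10) with distance 15.6525

The closest pair is (-2, -17) and (-16, -10) with Euclidean distance 15.6525. For 5 points, brute-force pairwise comparison is shown above. For large n, the divide-and-conquer algorithm (sort by x, recurse on halves, check the dividing strip) achieves O(n log n).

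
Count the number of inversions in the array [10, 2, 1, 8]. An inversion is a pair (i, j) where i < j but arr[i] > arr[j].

Finding inversions in [10, 2, 1, 8]:

(0, 1): arr[0]=10 > arr[1]=2
(0, 2): arr[0]=10 > arr[2]=1
(0, 3): arr[0]=10 > arr[3]=8
(1, 2): arr[1]=2 > arr[2]=1

Total inversions: 4

The array has 4 inversion(s): (0,1), (0,2), (0,3), (1,2). Each pair (i,j) satisfies i < j and arr[i] > arr[j].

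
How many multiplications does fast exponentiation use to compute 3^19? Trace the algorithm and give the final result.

Computing 3^19 by squaring (build up from 3^1; each line after the first costs one multiplication):

3^1 = 3
3^2 = (3^1)^2 = 3^2 = 9
3^4 = (3^2)^2 = 9^2 = 81
3^8 = (3^4)^2 = 81^2 = 6561
3^9 = 3 * 3^8 = 3 * 6561 = 19683
3^18 = (3^9)^2 = 19683^2 = 387420489
3^19 = 3 * 3^18 = 3 * 387420489 = 1162261467

Result: 1162261467
Multiplications needed: 6 (6 lines after 3^1)

3^19 = 1162261467. Using exponentiation by squaring, this requires 6 multiplications. The key idea: if the exponent is even, square the half-power; if odd, multiply by the base once.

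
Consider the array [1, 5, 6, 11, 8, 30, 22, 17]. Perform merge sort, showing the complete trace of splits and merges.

Merge sort trace:

Split: [1, 5, 6, 11, 8, 30, 22, 17] -> [1, 5, 6, 11] and [8, 30, 22, 17]
  Split: [1, 5, 6, 11] -> [1, 5] and [6, 11]
    Split: [1, 5] -> [1] and [5]
    Merge: [1] + [5] -> [1, 5]
    Split: [6, 11] -> [6] and [11]
    Merge: [6] + [11] -> [6, 11]
  Merge: [1, 5] + [6, 11] -> [1, 5, 6, 11]
  Split: [8, 30, 22, 17] -> [8, 30] and [22, 17]
    Split: [8, 30] -> [8] and [30]
    Merge: [8] + [30] -> [8, 30]
    Split: [22, 17] -> [22] and [17]
    Merge: [22] + [17] -> [17, 22]
  Merge: [8, 30] + [17, 22] -> [8, 17, 22, 30]
Merge: [1, 5, 6, 11] + [8, 17, 22, 30] -> [1, 5, 6, 8, 11, 17, 22, 30]

Final sorted array: [1, 5, 6, 8, 11, 17, 22, 30]

The merge sort proceeds by recursively splitting the array and merging sorted halves.
After all merges, the sorted array is [1, 5, 6, 8, 11, 17, 22, 30].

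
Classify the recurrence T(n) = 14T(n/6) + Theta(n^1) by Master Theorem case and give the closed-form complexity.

Master Theorem for T(n) = 14T(n/6) + O(n^1):

a = 14, b = 6, c = 1
log_b(a) = log_6(14) = 1.4729

Case 1: c = 1 < log_6(14) = 1.4729
T(n) = O(n^(log_6 14))

For T(n) = 14T(n/6) + O(n^1): log_6(14) = 1.4729. This is Case 1 of the Master Theorem (c < log_b(a), work dominated by leaves), giving O(n^(log_6 14)).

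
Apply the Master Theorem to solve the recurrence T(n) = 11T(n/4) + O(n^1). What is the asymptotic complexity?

Master Theorem for T(n) = 11T(n/4) + O(n^1):

a = 11, b = 4, c = 1
log_b(a) = log_4(11) = 1.7297

Case 1: c = 1 < log_4(11) = 1.7297
T(n) = O(n^(log_4 11))

For T(n) = 11T(n/4) + O(n^1): log_4(11) = 1.7297. This is Case 1 of the Master Theorem (c < log_b(a), work dominated by leaves), giving O(n^(log_4 11)).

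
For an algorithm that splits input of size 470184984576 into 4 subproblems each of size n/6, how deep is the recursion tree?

For divide and conquer with division factor 6:

Problem sizes at each level:
Level 0: 470184984576
Level 1: 78364164096
Level 2: 13060694016
Level 3: 2176782336
Level 4: 362797056
Level 5: 60466176
Level 6: 10077696
Level 7: 1679616
Level 8: 279936
Level 9: 46656
Level 10: 7776
Level 11: 1296
Level 12: 216
Level 13: 36
Level 14: 6
Level 15: 1

The root is level 0 and the size-1 base case is level 15 (the tree spans levels 0 through 15, i.e. 16 levels counting the root), so the depth is the number of divisions: log_6(470184984576) = 15

The recursion tree depth is log_6(470184984576) = 15. At each level, the problem size is divided by 6, so it takes 15 divisions to reduce to a base case of size 1. The algorithm makes 4 recursive calls at each level.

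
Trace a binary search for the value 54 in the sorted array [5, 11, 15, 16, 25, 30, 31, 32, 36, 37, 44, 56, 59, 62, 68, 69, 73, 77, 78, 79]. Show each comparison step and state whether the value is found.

Binary search for 54 in [5, 11, 15, 16, 25, 30, 31, 32, 36, 37, 44, 56, 59, 62, 68, 69, 73, 77, 78, 79]:

lo=0, hi=19, mid=9, arr[mid]=37 -> 37 < 54, search right half
lo=10, hi=19, mid=14, arr[mid]=68 -> 68 > 54, search left half
lo=10, hi=13, mid=11, arr[mid]=56 -> 56 > 54, search left half
lo=10, hi=10, mid=10, arr[mid]=44 -> 44 < 54, search right half
lo=11 > hi=10, target 54 not found

Binary search determines that 54 is not in the array after 4 comparisons. The search space was exhausted without finding the target.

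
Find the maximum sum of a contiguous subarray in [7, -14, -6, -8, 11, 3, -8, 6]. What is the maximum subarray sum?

Using Kadane's algorithm on [7, -14, -6, -8, 11, 3, -8, 6]:

Scanning through the array:
Position 1 (value -14): max_ending_here = -7, max_so_far = 7
Position 2 (value -6): max_ending_here = -6, max_so_far = 7
Position 3 (value -8): max_ending_here = -8, max_so_far = 7
Position 4 (value 11): max_ending_here = 11, max_so_far = 11
Position 5 (value 3): max_ending_here = 14, max_so_far = 14
Position 6 (value -8): max_ending_here = 6, max_so_far = 14
Position 7 (value 6): max_ending_here = 12, max_so_far = 14

Maximum subarray: [11, 3]
Maximum sum: 14

The maximum subarray is [11, 3] with sum 14. This subarray runs from index 4 to index 5.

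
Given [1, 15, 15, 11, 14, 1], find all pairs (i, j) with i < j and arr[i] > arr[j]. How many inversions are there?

Finding inversions in [1, 15, 15, 11, 14, 1]:

(1, 3): arr[1]=15 > arr[3]=11
(1, 4): arr[1]=15 > arr[4]=14
(1, 5): arr[1]=15 > arr[5]=1
(2, 3): arr[2]=15 > arr[3]=11
(2, 4): arr[2]=15 > arr[4]=14
(2, 5): arr[2]=15 > arr[5]=1
(3, 5): arr[3]=11 > arr[5]=1
(4, 5): arr[4]=14 > arr[5]=1

Total inversions: 8

The array has 8 inversion(s): (1,3), (1,4), (1,5), (2,3), (2,4), (2,5), (3,5), (4,5). Each pair (i,j) satisfies i < j and arr[i] > arr[j].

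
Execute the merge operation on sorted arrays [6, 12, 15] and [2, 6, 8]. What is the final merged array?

Merging process:

Compare 6 vs 2: take 2 from right. Merged: [2]
Compare 6 vs 6: take 6 from left. Merged: [2, 6]
Compare 12 vs 6: take 6 from right. Merged: [2, 6, 6]
Compare 12 vs 8: take 8 from right. Merged: [2, 6, 6, 8]
Append remaining from left: [12, 15]. Merged: [2, 6, 6, 8, 12, 15]

Final merged array: [2, 6, 6, 8, 12, 15]
Total comparisons: 4

The merged array is [2, 6, 6, 8, 12, 15], requiring 4 comparisons. The merge step runs in O(n) time where n is the total number of elements.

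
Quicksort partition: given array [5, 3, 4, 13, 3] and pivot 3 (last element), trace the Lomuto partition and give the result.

Lomuto partition with pivot = 3:

Initial array: [5, 3, 4, 13, 3]

arr[0]=5 > 3: no swap
arr[1]=3 <= 3: swap with position 0, array becomes [3, 5, 4, 13, 3]
arr[2]=4 > 3: no swap
arr[3]=13 > 3: no swap

Place pivot at position 1: [3, 3, 4, 13, 5]
Pivot position: 1

After partitioning with pivot 3, the array becomes [3, 3, 4, 13, 5]. The pivot is placed at index 1. All elements to the left of the pivot are <= 3, and all elements to the right are > 3.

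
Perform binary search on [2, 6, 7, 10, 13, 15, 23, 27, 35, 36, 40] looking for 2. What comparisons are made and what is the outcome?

Binary search for 2 in [2, 6, 7, 10, 13, 15, 23, 27, 35, 36, 40]:

lo=0, hi=10, mid=5, arr[mid]=15 -> 15 > 2, search left half
lo=0, hi=4, mid=2, arr[mid]=7 -> 7 > 2, search left half
lo=0, hi=1, mid=0, arr[mid]=2 -> Found target at index 0!

Binary search finds 2 at index 0 after 3 comparisons. The search repeatedly halves the search space by comparing with the middle element.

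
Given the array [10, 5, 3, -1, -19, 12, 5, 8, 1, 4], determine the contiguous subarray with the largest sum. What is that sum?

Using Kadane's algorithm on [10, 5, 3, -1, -19, 12, 5, 8, 1, 4]:

Scanning through the array:
Position 1 (value 5): max_ending_here = 15, max_so_far = 15
Position 2 (value 3): max_ending_here = 18, max_so_far = 18
Position 3 (value -1): max_ending_here = 17, max_so_far = 18
Position 4 (value -19): max_ending_here = -2, max_so_far = 18
Position 5 (value 12): max_ending_here = 12, max_so_far = 18
Position 6 (value 5): max_ending_here = 17, max_so_far = 18
Position 7 (value 8): max_ending_here = 25, max_so_far = 25
Position 8 (value 1): max_ending_here = 26, max_so_far = 26
Position 9 (value 4): max_ending_here = 30, max_so_far = 30

Maximum subarray: [12, 5, 8, 1, 4]
Maximum sum: 30

The maximum subarray is [12, 5, 8, 1, 4] with sum 30. This subarray runs from index 5 to index 9.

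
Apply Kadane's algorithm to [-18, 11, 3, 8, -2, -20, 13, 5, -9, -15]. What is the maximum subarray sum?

Using Kadane's algorithm on [-18, 11, 3, 8, -2, -20, 13, 5, -9, -15]:

Scanning through the array:
Position 1 (value 11): max_ending_here = 11, max_so_far = 11
Position 2 (value 3): max_ending_here = 14, max_so_far = 14
Position 3 (value 8): max_ending_here = 22, max_so_far = 22
Position 4 (value -2): max_ending_here = 20, max_so_far = 22
Position 5 (value -20): max_ending_here = 0, max_so_far = 22
Position 6 (value 13): max_ending_here = 13, max_so_far = 22
Position 7 (value 5): max_ending_here = 18, max_so_far = 22
Position 8 (value -9): max_ending_here = 9, max_so_far = 22
Position 9 (value -15): max_ending_here = -6, max_so_far = 22

Maximum subarray: [11, 3, 8]
Maximum sum: 22

The maximum subarray is [11, 3, 8] with sum 22. This subarray runs from index 1 to index 3.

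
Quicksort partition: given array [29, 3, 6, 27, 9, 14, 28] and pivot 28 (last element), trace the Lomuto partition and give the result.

Lomuto partition with pivot = 28:

Initial array: [29, 3, 6, 27, 9, 14, 28]

arr[0]=29 > 28: no swap
arr[1]=3 <= 28: swap with position 0, array becomes [3, 29, 6, 27, 9, 14, 28]
arr[2]=6 <= 28: swap with position 1, array becomes [3, 6, 29, 27, 9, 14, 28]
arr[3]=27 <= 28: swap with position 2, array becomes [3, 6, 27, 29, 9, 14, 28]
arr[4]=9 <= 28: swap with position 3, array becomes [3, 6, 27, 9, 29, 14, 28]
arr[5]=14 <= 28: swap with position 4, array becomes [3, 6, 27, 9, 14, 29, 28]

Place pivot at position 5: [3, 6, 27, 9, 14, 28, 29]
Pivot position: 5

After partitioning with pivot 28, the array becomes [3, 6, 27, 9, 14, 28, 29]. The pivot is placed at index 5. All elements to the left of the pivot are <= 28, and all elements to the right are > 28.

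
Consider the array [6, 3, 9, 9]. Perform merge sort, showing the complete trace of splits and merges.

Merge sort trace:

Split: [6, 3, 9, 9] -> [6, 3] and [9, 9]
  Split: [6, 3] -> [6] and [3]
  Merge: [6] + [3] -> [3, 6]
  Split: [9, 9] -> [9] and [9]
  Merge: [9] + [9] -> [9, 9]
Merge: [3, 6] + [9, 9] -> [3, 6, 9, 9]

Final sorted array: [3, 6, 9, 9]

The merge sort proceeds by recursively splitting the array and merging sorted halves.
After all merges, the sorted array is [3, 6, 9, 9].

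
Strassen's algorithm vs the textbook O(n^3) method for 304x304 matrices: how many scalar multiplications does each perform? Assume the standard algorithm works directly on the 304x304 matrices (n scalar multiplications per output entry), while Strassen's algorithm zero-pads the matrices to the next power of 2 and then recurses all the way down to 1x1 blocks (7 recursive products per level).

Matrix multiplication for 304x304 matrices:

Strassen's algorithm requires power-of-2 dimensions. Pad 304x304 to 512x512 (next power of 2).

Standard algorithm: 304^3 = 28094464 multiplications
Strassen's algorithm: 7^(log2(512)) = 7^9 = 40353607 multiplications
Difference: 28094464 - 40353607 = -12259143 (Strassen uses MORE here due to padding overhead — for small or just-over-power-of-2 n, padding can outweigh the per-level savings)

Standard: 28094464 multiplications (304^3). Strassen: 40353607 multiplications (7^9, after padding to 512x512). Strassen reduces 8 recursive multiplications to 7 at each level.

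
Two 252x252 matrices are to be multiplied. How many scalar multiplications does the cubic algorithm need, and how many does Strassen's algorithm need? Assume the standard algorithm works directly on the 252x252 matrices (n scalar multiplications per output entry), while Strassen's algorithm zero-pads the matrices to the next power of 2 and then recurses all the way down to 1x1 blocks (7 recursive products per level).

Matrix multiplication for 252x252 matrices:

Strassen's algorithm requires power-of-2 dimensions. Pad 252x252 to 256x256 (next power of 2).

Standard algorithm: 252^3 = 16003008 multiplications
Strassen's algorithm: 7^(log2(256)) = 7^8 = 5764801 multiplications
Savings: 16003008 - 5764801 = 10238207 multiplications

Standard: 16003008 multiplications (252^3). Strassen: 5764801 multiplications (7^8, after padding to 256x256). Strassen reduces 8 recursive multiplications to 7 at each level.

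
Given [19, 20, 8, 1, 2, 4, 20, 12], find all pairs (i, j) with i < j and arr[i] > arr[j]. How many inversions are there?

Finding inversions in [19, 20, 8, 1, 2, 4, 20, 12]:

(0, 2): arr[0]=19 > arr[2]=8
(0, 3): arr[0]=19 > arr[3]=1
(0, 4): arr[0]=19 > arr[4]=2
(0, 5): arr[0]=19 > arr[5]=4
(0, 7): arr[0]=19 > arr[7]=12
(1, 2): arr[1]=20 > arr[2]=8
(1, 3): arr[1]=20 > arr[3]=1
(1, 4): arr[1]=20 > arr[4]=2
(1, 5): arr[1]=20 > arr[5]=4
(1, 7): arr[1]=20 > arr[7]=12
(2, 3): arr[2]=8 > arr[3]=1
(2, 4): arr[2]=8 > arr[4]=2
(2, 5): arr[2]=8 > arr[5]=4
(6, 7): arr[6]=20 > arr[7]=12

Total inversions: 14

The array has 14 inversion(s): (0,2), (0,3), (0,4), (0,5), (0,7), (1,2), (1,3), (1,4), (1,5), (1,7), (2,3), (2,4), (2,5), (6,7). Each pair (i,j) satisfies i < j and arr[i] > arr[j].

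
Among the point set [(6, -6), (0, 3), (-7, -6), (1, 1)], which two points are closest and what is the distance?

Computing all pairwise distances among 4 points:

d((6, -6), (0, 3)) = 10.8167
d((6, -6), (-7, -6)) = 13.0
d((6, -6), (1, 1)) = 8.6023
d((0, 3), (-7, -6)) = 11.4018
d((0, 3), (1, 1)) = 2.2361 <-- minimum
d((-7, -6), (1, 1)) = 10.6301

Closest pair: (0, 3) and (1, 1) with distance 2.2361

The closest pair is (0, 3) and (1, 1) with Euclidean distance 2.2361. For 4 points, brute-force pairwise comparison is shown above. For large n, the divide-and-conquer algorithm (sort by x, recurse on halves, check the dividing strip) achieves O(n log n).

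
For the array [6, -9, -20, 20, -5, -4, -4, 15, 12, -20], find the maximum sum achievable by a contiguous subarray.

Using Kadane's algorithm on [6, -9, -20, 20, -5, -4, -4, 15, 12, -20]:

Scanning through the array:
Position 1 (value -9): max_ending_here = -3, max_so_far = 6
Position 2 (value -20): max_ending_here = -20, max_so_far = 6
Position 3 (value 20): max_ending_here = 20, max_so_far = 20
Position 4 (value -5): max_ending_here = 15, max_so_far = 20
Position 5 (value -4): max_ending_here = 11, max_so_far = 20
Position 6 (value -4): max_ending_here = 7, max_so_far = 20
Position 7 (value 15): max_ending_here = 22, max_so_far = 22
Position 8 (value 12): max_ending_here = 34, max_so_far = 34
Position 9 (value -20): max_ending_here = 14, max_so_far = 34

Maximum subarray: [20, -5, -4, -4, 15, 12]
Maximum sum: 34

The maximum subarray is [20, -5, -4, -4, 15, 12] with sum 34. This subarray runs from index 3 to index 8.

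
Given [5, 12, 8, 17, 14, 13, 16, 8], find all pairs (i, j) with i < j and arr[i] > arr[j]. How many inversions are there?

Finding inversions in [5, 12, 8, 17, 14, 13, 16, 8]:

(1, 2): arr[1]=12 > arr[2]=8
(1, 7): arr[1]=12 > arr[7]=8
(3, 4): arr[3]=17 > arr[4]=14
(3, 5): arr[3]=17 > arr[5]=13
(3, 6): arr[3]=17 > arr[6]=16
(3, 7): arr[3]=17 > arr[7]=8
(4, 5): arr[4]=14 > arr[5]=13
(4, 7): arr[4]=14 > arr[7]=8
(5, 7): arr[5]=13 > arr[7]=8
(6, 7): arr[6]=16 > arr[7]=8

Total inversions: 10

The array has 10 inversion(s): (1,2), (1,7), (3,4), (3,5), (3,6), (3,7), (4,5), (4,7), (5,7), (6,7). Each pair (i,j) satisfies i < j and arr[i] > arr[j].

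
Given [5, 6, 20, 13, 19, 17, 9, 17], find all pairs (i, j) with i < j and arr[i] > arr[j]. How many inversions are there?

Finding inversions in [5, 6, 20, 13, 19, 17, 9, 17]:

(2, 3): arr[2]=20 > arr[3]=13
(2, 4): arr[2]=20 > arr[4]=19
(2, 5): arr[2]=20 > arr[5]=17
(2, 6): arr[2]=20 > arr[6]=9
(2, 7): arr[2]=20 > arr[7]=17
(3, 6): arr[3]=13 > arr[6]=9
(4, 5): arr[4]=19 > arr[5]=17
(4, 6): arr[4]=19 > arr[6]=9
(4, 7): arr[4]=19 > arr[7]=17
(5, 6): arr[5]=17 > arr[6]=9

Total inversions: 10

The array has 10 inversion(s): (2,3), (2,4), (2,5), (2,6), (2,7), (3,6), (4,5), (4,6), (4,7), (5,6). Each pair (i,j) satisfies i < j and arr[i] > arr[j].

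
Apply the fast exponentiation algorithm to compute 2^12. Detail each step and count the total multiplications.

Computing 2^12 by squaring (build up from 2^1; each line after the first costs one multiplication):

2^1 = 2
2^2 = (2^1)^2 = 2^2 = 4
2^3 = 2 * 2^2 = 2 * 4 = 8
2^6 = (2^3)^2 = 8^2 = 64
2^12 = (2^6)^2 = 64^2 = 4096

Result: 4096
Multiplications needed: 4 (4 lines after 2^1)

2^12 = 4096. Using exponentiation by squaring, this requires 4 multiplications. The key idea: if the exponent is even, square the half-power; if odd, multiply by the base once.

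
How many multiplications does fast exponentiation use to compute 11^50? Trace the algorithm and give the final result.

Computing 11^50 by squaring (build up from 11^1; each line after the first costs one multiplication):

11^1 = 11
11^2 = (11^1)^2 = 11^2 = 121
11^3 = 11 * 11^2 = 11 * 121 = 1331
11^6 = (11^3)^2 = 1331^2 = 1771561
11^12 = (11^6)^2 = 1771561^2 = 3138428376721
11^24 = (11^12)^2 = 3138428376721^2 = 9849732675807611094711841
11^25 = 11 * 11^24 = 11 * 9849732675807611094711841 = 108347059433883722041830251
11^50 = (11^25)^2 = 108347059433883722041830251^2 = 11739085287969531650666649599035831993898213898723001

Result: 11739085287969531650666649599035831993898213898723001
Multiplications needed: 7 (7 lines after 11^1)

11^50 = 11739085287969531650666649599035831993898213898723001. Using exponentiation by squaring, this requires 7 multiplications. The key idea: if the exponent is even, square the half-power; if odd, multiply by the base once.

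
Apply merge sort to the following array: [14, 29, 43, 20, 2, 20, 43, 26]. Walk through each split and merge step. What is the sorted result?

Merge sort trace:

Split: [14, 29, 43, 20, 2, 20, 43, 26] -> [14, 29, 43, 20] and [2, 20, 43, 26]
  Split: [14, 29, 43, 20] -> [14, 29] and [43, 20]
    Split: [14, 29] -> [14] and [29]
    Merge: [14] + [29] -> [14, 29]
    Split: [43, 20] -> [43] and [20]
    Merge: [43] + [20] -> [20, 43]
  Merge: [14, 29] + [20, 43] -> [14, 20, 29, 43]
  Split: [2, 20, 43, 26] -> [2, 20] and [43, 26]
    Split: [2, 20] -> [2] and [20]
    Merge: [2] + [20] -> [2, 20]
    Split: [43, 26] -> [43] and [26]
    Merge: [43] + [26] -> [26, 43]
  Merge: [2, 20] + [26, 43] -> [2, 20, 26, 43]
Merge: [14, 20, 29, 43] + [2, 20, 26, 43] -> [2, 14, 20, 20, 26, 29, 43, 43]

Final sorted array: [2, 14, 20, 20, 26, 29, 43, 43]

The merge sort proceeds by recursively splitting the array and merging sorted halves.
After all merges, the sorted array is [2, 14, 20, 20, 26, 29, 43, 43].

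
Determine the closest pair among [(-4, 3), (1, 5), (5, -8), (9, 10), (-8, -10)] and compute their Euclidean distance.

Computing all pairwise distances among 5 points:

d((-4, 3), (1, 5)) = 5.3852 <-- minimum
d((-4, 3), (5, -8)) = 14.2127
d((-4, 3), (9, 10)) = 14.7648
d((-4, 3), (-8, -10)) = 13.6015
d((1, 5), (5, -8)) = 13.6015
d((1, 5), (9, 10)) = 9.434
d((1, 5), (-8, -10)) = 17.4929
d((5, -8), (9, 10)) = 18.4391
d((5, -8), (-8, -10)) = 13.1529
d((9, 10), (-8, -10)) = 26.2488

Closest pair: (-4, 3) and (1, 5) with distance 5.3852

The closest pair is (-4, 3) and (1, 5) with Euclidean distance 5.3852. For 5 points, brute-force pairwise comparison is shown above. For large n, the divide-and-conquer algorithm (sort by x, recurse on halves, check the dividing strip) achieves O(n log n).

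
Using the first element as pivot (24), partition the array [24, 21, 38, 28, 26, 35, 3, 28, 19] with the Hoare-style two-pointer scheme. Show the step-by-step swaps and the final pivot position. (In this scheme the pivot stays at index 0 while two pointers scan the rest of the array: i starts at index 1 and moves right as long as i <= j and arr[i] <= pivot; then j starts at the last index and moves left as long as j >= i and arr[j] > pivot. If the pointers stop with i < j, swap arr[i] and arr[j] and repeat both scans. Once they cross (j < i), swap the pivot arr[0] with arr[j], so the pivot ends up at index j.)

Hoare-style two-pointer partition with pivot = 24:

Initial array: [24, 21, 38, 28, 26, 35, 3, 28, 19]

Pointers start at i = 1, j = 8.
i stops at index 2 (arr[2]=38 > 24), j stops at index 8 (arr[8]=19 <= 24): swap arr[2] and arr[8], array becomes [24, 21, 19, 28, 26, 35, 3, 28, 38]
i stops at index 3 (arr[3]=28 > 24), j stops at index 6 (arr[6]=3 <= 24): swap arr[3] and arr[6], array becomes [24, 21, 19, 3, 26, 35, 28, 28, 38]
i ends at 4, j ends at 3: the pointers have crossed (j < i), so scanning stops.

Swap pivot arr[0] with arr[3] to place pivot at position 3: [3, 21, 19, 24, 26, 35, 28, 28, 38]
Pivot position: 3

After partitioning with pivot 24, the array becomes [3, 21, 19, 24, 26, 35, 28, 28, 38]. The pivot is placed at index 3. All elements to the left of the pivot are <= 24, and all elements to the right are > 24.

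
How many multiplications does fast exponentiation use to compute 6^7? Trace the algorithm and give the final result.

Computing 6^7 by squaring (build up from 6^1; each line after the first costs one multiplication):

6^1 = 6
6^2 = (6^1)^2 = 6^2 = 36
6^3 = 6 * 6^2 = 6 * 36 = 216
6^6 = (6^3)^2 = 216^2 = 46656
6^7 = 6 * 6^6 = 6 * 46656 = 279936

Result: 279936
Multiplications needed: 4 (4 lines after 6^1)

6^7 = 279936. Using exponentiation by squaring, this requires 4 multiplications. The key idea: if the exponent is even, square the half-power; if odd, multiply by the base once.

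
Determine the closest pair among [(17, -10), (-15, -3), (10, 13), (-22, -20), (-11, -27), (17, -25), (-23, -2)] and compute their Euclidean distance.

Computing all pairwise distances among 7 points:

d((17, -10), (-15, -3)) = 32.7567
d((17, -10), (10, 13)) = 24.0416
d((17, -10), (-22, -20)) = 40.2616
d((17, -10), (-11, -27)) = 32.7567
d((17, -10), (17, -25)) = 15.0
d((17, -10), (-23, -2)) = 40.7922
d((-15, -3), (10, 13)) = 29.6816
d((-15, -3), (-22, -20)) = 18.3848
d((-15, -3), (-11, -27)) = 24.3311
d((-15, -3), (17, -25)) = 38.833
d((-15, -3), (-23, -2)) = 8.0623 <-- minimum
d((10, 13), (-22, -20)) = 45.9674
d((10, 13), (-11, -27)) = 45.1774
d((10, 13), (17, -25)) = 38.6394
d((10, 13), (-23, -2)) = 36.2491
d((-22, -20), (-11, -27)) = 13.0384
d((-22, -20), (17, -25)) = 39.3192
d((-22, -20), (-23, -2)) = 18.0278
d((-11, -27), (17, -25)) = 28.0713
d((-11, -27), (-23, -2)) = 27.7308
d((17, -25), (-23, -2)) = 46.1411

Closest pair: (-15, -3) and (-23, -2) with distance 8.0623

The closest pair is (-15, -3) and (-23, -2) with Euclidean distance 8.0623. For 7 points, brute-force pairwise comparison is shown above. For large n, the divide-and-conquer algorithm (sort by x, recurse on halves, check the dividing strip) achieves O(n log n).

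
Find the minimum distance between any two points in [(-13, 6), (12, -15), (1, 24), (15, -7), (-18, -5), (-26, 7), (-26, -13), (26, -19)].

Computing all pairwise distances among 8 points:

d((-13, 6), (12, -15)) = 32.6497
d((-13, 6), (1, 24)) = 22.8035
d((-13, 6), (15, -7)) = 30.8707
d((-13, 6), (-18, -5)) = 12.083
d((-13, 6), (-26, 7)) = 13.0384
d((-13, 6), (-26, -13)) = 23.0217
d((-13, 6), (26, -19)) = 46.3249
d((12, -15), (1, 24)) = 40.5216
d((12, -15), (15, -7)) = 8.544 <-- minimum
d((12, -15), (-18, -5)) = 31.6228
d((12, -15), (-26, 7)) = 43.909
d((12, -15), (-26, -13)) = 38.0526
d((12, -15), (26, -19)) = 14.5602
d((1, 24), (15, -7)) = 34.0147
d((1, 24), (-18, -5)) = 34.6699
d((1, 24), (-26, 7)) = 31.9061
d((1, 24), (-26, -13)) = 45.8039
d((1, 24), (26, -19)) = 49.7393
d((15, -7), (-18, -5)) = 33.0606
d((15, -7), (-26, 7)) = 43.3244
d((15, -7), (-26, -13)) = 41.4367
d((15, -7), (26, -19)) = 16.2788
d((-18, -5), (-26, 7)) = 14.4222
d((-18, -5), (-26, -13)) = 11.3137
d((-18, -5), (26, -19)) = 46.1736
d((-26, 7), (-26, -13)) = 20.0
d((-26, 7), (26, -19)) = 58.1378
d((-26, -13), (26, -19)) = 52.345

Closest pair: (12, -15) and (15, -7) with distance 8.544

The closest pair is (12, -15) and (15, -7) with Euclidean distance 8.544. For 8 points, brute-force pairwise comparison is shown above. For large n, the divide-and-conquer algorithm (sort by x, recurse on halves, check the dividing strip) achieves O(n log n).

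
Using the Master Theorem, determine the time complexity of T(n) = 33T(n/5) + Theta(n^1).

Master Theorem for T(n) = 33T(n/5) + O(n^1):

a = 33, b = 5, c = 1
log_b(a) = log_5(33) = 2.1725

Case 1: c = 1 < log_5(33) = 2.1725
T(n) = O(n^(log_5 33))

For T(n) = 33T(n/5) + O(n^1): log_5(33) = 2.1725. This is Case 1 of the Master Theorem (c < log_b(a), work dominated by leaves), giving O(n^(log_5 33)).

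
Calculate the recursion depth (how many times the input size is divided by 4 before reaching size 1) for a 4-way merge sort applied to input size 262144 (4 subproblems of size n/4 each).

For divide and conquer with division factor 4:

Problem sizes at each level:
Level 0: 262144
Level 1: 65536
Level 2: 16384
Level 3: 4096
Level 4: 1024
Level 5: 256
Level 6: 64
Level 7: 16
Level 8: 4
Level 9: 1

The root is level 0 and the size-1 base case is level 9 (the tree spans levels 0 through 9, i.e. 10 levels counting the root), so the depth is the number of divisions: log_4(262144) = 9

The recursion tree depth is log_4(262144) = 9. At each level, the problem size is divided by 4, so it takes 9 divisions to reduce to a base case of size 1. The algorithm makes 4 recursive calls at each level.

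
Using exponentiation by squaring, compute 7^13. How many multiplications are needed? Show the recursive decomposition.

Computing 7^13 by squaring (build up from 7^1; each line after the first costs one multiplication):

7^1 = 7
7^2 = (7^1)^2 = 7^2 = 49
7^3 = 7 * 7^2 = 7 * 49 = 343
7^6 = (7^3)^2 = 343^2 = 117649
7^12 = (7^6)^2 = 117649^2 = 13841287201
7^13 = 7 * 7^12 = 7 * 13841287201 = 96889010407

Result: 96889010407
Multiplications needed: 5 (5 lines after 7^1)

7^13 = 96889010407. Using exponentiation by squaring, this requires 5 multiplications. The key idea: if the exponent is even, square the half-power; if odd, multiply by the base once.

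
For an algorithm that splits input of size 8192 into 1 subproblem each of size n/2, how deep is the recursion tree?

For divide and conquer with division factor 2:

Problem sizes at each level:
Level 0: 8192
Level 1: 4096
Level 2: 2048
Level 3: 1024
Level 4: 512
Level 5: 256
Level 6: 128
Level 7: 64
Level 8: 32
Level 9: 16
Level 10: 8
Level 11: 4
Level 12: 2
Level 13: 1

The root is level 0 and the size-1 base case is level 13 (the tree spans levels 0 through 13, i.e. 14 levels counting the root), so the depth is the number of divisions: log_2(8192) = 13

The recursion tree depth is log_2(8192) = 13. At each level, the problem size is divided by 2, so it takes 13 divisions to reduce to a base case of size 1. The algorithm makes 1 recursive call at each level.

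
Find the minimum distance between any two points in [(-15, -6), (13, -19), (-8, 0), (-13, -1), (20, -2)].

Computing all pairwise distances among 5 points:

d((-15, -6), (13, -19)) = 30.8707
d((-15, -6), (-8, 0)) = 9.2195
d((-15, -6), (-13, -1)) = 5.3852
d((-15, -6), (20, -2)) = 35.2278
d((13, -19), (-8, 0)) = 28.3196
d((13, -19), (-13, -1)) = 31.6228
d((13, -19), (20, -2)) = 18.3848
d((-8, 0), (-13, -1)) = 5.099 <-- minimum
d((-8, 0), (20, -2)) = 28.0713
d((-13, -1), (20, -2)) = 33.0151

Closest pair: (-8, 0) and (-13, -1) with distance 5.099

The closest pair is (-8, 0) and (-13, -1) with Euclidean distance 5.099. For 5 points, brute-force pairwise comparison is shown above. For large n, the divide-and-conquer algorithm (sort by x, recurse on halves, check the dividing strip) achieves O(n log n).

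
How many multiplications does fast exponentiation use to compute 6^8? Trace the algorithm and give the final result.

Computing 6^8 by squaring (build up from 6^1; each line after the first costs one multiplication):

6^1 = 6
6^2 = (6^1)^2 = 6^2 = 36
6^4 = (6^2)^2 = 36^2 = 1296
6^8 = (6^4)^2 = 1296^2 = 1679616

Result: 1679616
Multiplications needed: 3 (3 lines after 6^1)

6^8 = 1679616. Using exponentiation by squaring, this requires 3 multiplications. The key idea: if the exponent is even, square the half-power; if odd, multiply by the base once.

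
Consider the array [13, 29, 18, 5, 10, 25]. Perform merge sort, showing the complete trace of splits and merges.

Merge sort trace:

Split: [13, 29, 18, 5, 10, 25] -> [13, 29, 18] and [5, 10, 25]
  Split: [13, 29, 18] -> [13] and [29, 18]
    Split: [29, 18] -> [29] and [18]
    Merge: [29] + [18] -> [18, 29]
  Merge: [13] + [18, 29] -> [13, 18, 29]
  Split: [5, 10, 25] -> [5] and [10, 25]
    Split: [10, 25] -> [10] and [25]
    Merge: [10] + [25] -> [10, 25]
  Merge: [5] + [10, 25] -> [5, 10, 25]
Merge: [13, 18, 29] + [5, 10, 25] -> [5, 10, 13, 18, 25, 29]

Final sorted array: [5, 10, 13, 18, 25, 29]

The merge sort proceeds by recursively splitting the array and merging sorted halves.
After all merges, the sorted array is [5, 10, 13, 18, 25, 29].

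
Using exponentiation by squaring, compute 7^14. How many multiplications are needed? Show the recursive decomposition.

Computing 7^14 by squaring (build up from 7^1; each line after the first costs one multiplication):

7^1 = 7
7^2 = (7^1)^2 = 7^2 = 49
7^3 = 7 * 7^2 = 7 * 49 = 343
7^6 = (7^3)^2 = 343^2 = 117649
7^7 = 7 * 7^6 = 7 * 117649 = 823543
7^14 = (7^7)^2 = 823543^2 = 678223072849

Result: 678223072849
Multiplications needed: 5 (5 lines after 7^1)

7^14 = 678223072849. Using exponentiation by squaring, this requires 5 multiplications. The key idea: if the exponent is even, square the half-power; if odd, multiply by the base once.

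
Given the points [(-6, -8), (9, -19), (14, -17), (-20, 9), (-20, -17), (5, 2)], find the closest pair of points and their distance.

Computing all pairwise distances among 6 points:

d((-6, -8), (9, -19)) = 18.6011
d((-6, -8), (14, -17)) = 21.9317
d((-6, -8), (-20, 9)) = 22.0227
d((-6, -8), (-20, -17)) = 16.6433
d((-6, -8), (5, 2)) = 14.8661
d((9, -19), (14, -17)) = 5.3852 <-- minimum
d((9, -19), (-20, 9)) = 40.3113
d((9, -19), (-20, -17)) = 29.0689
d((9, -19), (5, 2)) = 21.3776
d((14, -17), (-20, 9)) = 42.8019
d((14, -17), (-20, -17)) = 34.0
d((14, -17), (5, 2)) = 21.0238
d((-20, 9), (-20, -17)) = 26.0
d((-20, 9), (5, 2)) = 25.9615
d((-20, -17), (5, 2)) = 31.4006

Closest pair: (9, -19) and (14, -17) with distance 5.3852

The closest pair is (9, -19) and (14, -17) with Euclidean distance 5.3852. For 6 points, brute-force pairwise comparison is shown above. For large n, the divide-and-conquer algorithm (sort by x, recurse on halves, check the dividing strip) achieves O(n log n).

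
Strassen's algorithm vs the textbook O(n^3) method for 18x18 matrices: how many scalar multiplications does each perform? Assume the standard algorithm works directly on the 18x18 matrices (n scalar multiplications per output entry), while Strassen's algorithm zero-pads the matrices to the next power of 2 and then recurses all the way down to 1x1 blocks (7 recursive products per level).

Matrix multiplication for 18x18 matrices:

Strassen's algorithm requires power-of-2 dimensions. Pad 18x18 to 32x32 (next power of 2).

Standard algorithm: 18^3 = 5832 multiplications
Strassen's algorithm: 7^(log2(32)) = 7^5 = 16807 multiplications
Difference: 5832 - 16807 = -10975 (Strassen uses MORE here due to padding overhead — for small or just-over-power-of-2 n, padding can outweigh the per-level savings)

Standard: 5832 multiplications (18^3). Strassen: 16807 multiplications (7^5, after padding to 32x32). Strassen reduces 8 recursive multiplications to 7 at each level.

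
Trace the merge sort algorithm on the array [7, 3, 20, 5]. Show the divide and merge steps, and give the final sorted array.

Merge sort trace:

Split: [7, 3, 20, 5] -> [7, 3] and [20, 5]
  Split: [7, 3] -> [7] and [3]
  Merge: [7] + [3] -> [3, 7]
  Split: [20, 5] -> [20] and [5]
  Merge: [20] + [5] -> [5, 20]
Merge: [3, 7] + [5, 20] -> [3, 5, 7, 20]

Final sorted array: [3, 5, 7, 20]

The merge sort proceeds by recursively splitting the array and merging sorted halves.
After all merges, the sorted array is [3, 5, 7, 20].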